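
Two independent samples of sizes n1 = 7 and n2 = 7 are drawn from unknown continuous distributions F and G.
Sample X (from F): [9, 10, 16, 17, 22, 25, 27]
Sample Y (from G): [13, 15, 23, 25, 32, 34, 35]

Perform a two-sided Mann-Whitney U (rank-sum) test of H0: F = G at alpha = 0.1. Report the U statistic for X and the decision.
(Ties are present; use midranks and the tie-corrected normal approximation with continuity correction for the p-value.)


Step 1: Combine and sort all 14 observations; assign midranks.
sorted (value, group): (9,X), (10,X), (13,Y), (15,Y), (16,X), (17,X), (22,X), (23,Y), (25,X), (25,Y), (27,X), (32,Y), (34,Y), (35,Y)
ranks: 9->1, 10->2, 13->3, 15->4, 16->5, 17->6, 22->7, 23->8, 25->9.5, 25->9.5, 27->11, 32->12, 34->13, 35->14
Step 2: Rank sum for X: R1 = 1 + 2 + 5 + 6 + 7 + 9.5 + 11 = 41.5.
Step 3: U_X = R1 - n1(n1+1)/2 = 41.5 - 7*8/2 = 41.5 - 28 = 13.5.
       U_Y = n1*n2 - U_X = 49 - 13.5 = 35.5.
Step 4: Ties are present, so use the tie-corrected normal approximation (with continuity correction) for the p-value.
Step 5: p-value = 0.179234; compare to alpha = 0.1. fail to reject H0.

U_X = 13.5, p = 0.179234, fail to reject H0 at alpha = 0.1.


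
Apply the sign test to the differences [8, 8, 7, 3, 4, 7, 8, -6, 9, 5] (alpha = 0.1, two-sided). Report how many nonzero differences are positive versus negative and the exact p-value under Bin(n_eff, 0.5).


Step 1: Discard zero differences. Original n = 10; n_eff = number of nonzero differences = 10.
Nonzero differences (with sign): +8, +8, +7, +3, +4, +7, +8, -6, +9, +5
Step 2: Count signs: positive = 9, negative = 1.
Step 3: Under H0: P(positive) = 0.5, so the number of positives S ~ Bin(10, 0.5).
Step 4: Two-sided exact p-value = sum of Bin(10,0.5) probabilities at or below the observed probability = 0.021484.
Step 5: alpha = 0.1. reject H0.

n_eff = 10, pos = 9, neg = 1, p = 0.021484, reject H0.


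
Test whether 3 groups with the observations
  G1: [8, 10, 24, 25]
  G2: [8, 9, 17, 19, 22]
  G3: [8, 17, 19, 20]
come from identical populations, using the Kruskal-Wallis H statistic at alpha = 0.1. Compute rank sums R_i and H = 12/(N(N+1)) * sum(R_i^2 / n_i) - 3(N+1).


Step 1: Combine all N = 13 observations and assign midranks.
sorted (value, group, rank): (8,G1,2), (8,G2,2), (8,G3,2), (9,G2,4), (10,G1,5), (17,G2,6.5), (17,G3,6.5), (19,G2,8.5), (19,G3,8.5), (20,G3,10), (22,G2,11), (24,G1,12), (25,G1,13)
Step 2: Sum ranks within each group.
R_1 = 32 (n_1 = 4)
R_2 = 32 (n_2 = 5)
R_3 = 27 (n_3 = 4)
Step 3: H = 12/(N(N+1)) * sum(R_i^2/n_i) - 3(N+1)
     = 12/(13*14) * (32^2/4 + 32^2/5 + 27^2/4) - 3*14
     = 0.065934 * 643.05 - 42
     = 0.398901.
Step 4: Ties present; correction factor C = 1 - 36/(13^3 - 13) = 0.983516. Corrected H = 0.398901 / 0.983516 = 0.405587.
Step 5: Under H0, H ~ chi^2(2); p-value = 0.816447.
Step 6: alpha = 0.1. fail to reject H0.

H = 0.4056, df = 2, p = 0.816447, fail to reject H0.


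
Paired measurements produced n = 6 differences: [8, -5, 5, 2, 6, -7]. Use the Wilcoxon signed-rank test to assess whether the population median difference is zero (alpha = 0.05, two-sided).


Step 1: Drop any zero differences (none here) and take |d_i|.
|d| = [8, 5, 5, 2, 6, 7]
Step 2: Midrank |d_i| (ties get averaged ranks).
ranks: |8|->6, |5|->2.5, |5|->2.5, |2|->1, |6|->4, |7|->5
Step 3: Attach original signs; sum ranks with positive sign and with negative sign.
W+ = 6 + 2.5 + 1 + 4 = 13.5
W- = 2.5 + 5 = 7.5
(Check: W+ + W- = 21 should equal n(n+1)/2 = 21.)
Step 4: Test statistic W = min(W+, W-) = 7.5.
Step 5: Ties in |d|, so use the tie-corrected normal approximation.
        E[W] = n(n+1)/4 = 6*7/4 = 10.5.
        Tie groups: |d|=5 (t=2); sum(t^3 - t) = 6.
        Var[W] = n(n+1)(2n+1)/24 - sum(t^3-t)/48 = 546/24 - 6/48 = 22.625.
        z = (W - E[W]) / sqrt(Var[W]) = (7.5 - 10.5) / 4.7566 = -0.6307.
        Two-sided p = 2*Phi(z) = 0.528233.
Step 6: alpha = 0.05. fail to reject H0.

W+ = 13.5, W- = 7.5, W = min = 7.5, p = 0.528233, fail to reject H0.


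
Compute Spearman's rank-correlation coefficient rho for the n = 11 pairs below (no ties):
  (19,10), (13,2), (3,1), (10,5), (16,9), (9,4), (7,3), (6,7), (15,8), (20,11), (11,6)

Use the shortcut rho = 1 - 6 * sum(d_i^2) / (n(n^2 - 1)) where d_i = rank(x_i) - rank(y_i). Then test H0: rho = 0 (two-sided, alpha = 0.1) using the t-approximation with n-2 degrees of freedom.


Step 1: Rank x and y separately (midranks; no ties here).
rank(x): 19->10, 13->7, 3->1, 10->5, 16->9, 9->4, 7->3, 6->2, 15->8, 20->11, 11->6
rank(y): 10->10, 2->2, 1->1, 5->5, 9->9, 4->4, 3->3, 7->7, 8->8, 11->11, 6->6
Step 2: d_i = R_x(i) - R_y(i); compute d_i^2.
  (10-10)^2=0, (7-2)^2=25, (1-1)^2=0, (5-5)^2=0, (9-9)^2=0, (4-4)^2=0, (3-3)^2=0, (2-7)^2=25, (8-8)^2=0, (11-11)^2=0, (6-6)^2=0
sum(d^2) = 50.
Step 3: rho = 1 - 6*50 / (11*(11^2 - 1)) = 1 - 300/1320 = 0.772727.
Step 4: Under H0, t = rho * sqrt((n-2)/(1-rho^2)) = 3.6522 ~ t(9).
Step 5: Two-sided p-value from the t-distribution with 9 df = 0.005299.
Step 6: alpha = 0.1. reject H0.

rho = 0.7727, p = 0.005299, reject H0 at alpha = 0.1.


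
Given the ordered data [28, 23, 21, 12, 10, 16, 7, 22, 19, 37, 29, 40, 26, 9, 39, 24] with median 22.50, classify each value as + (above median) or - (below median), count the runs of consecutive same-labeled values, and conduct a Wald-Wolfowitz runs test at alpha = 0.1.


Step 1: Compute median = 22.50; label A = above, B = below.
Labels in order: AABBBBBBBAAAABAA  (n_A = 8, n_B = 8)
Step 2: Count runs R = 5.
Step 3: Under H0 (random ordering), E[R] = 2*n_A*n_B/(n_A+n_B) + 1 = 2*8*8/16 + 1 = 9.0000.
        Var[R] = 2*n_A*n_B*(2*n_A*n_B - n_A - n_B) / ((n_A+n_B)^2 * (n_A+n_B-1)) = 14336/3840 = 3.7333.
        SD[R] = 1.9322.
Step 4: Continuity-corrected z = (R + 0.5 - E[R]) / SD[R] = (5 + 0.5 - 9.0000) / 1.9322 = -1.8114.
Step 5: Two-sided p-value via normal approximation = 2*(1 - Phi(|z|)) = 0.070076.
Step 6: alpha = 0.1. reject H0.

R = 5, z = -1.8114, p = 0.070076, reject H0.


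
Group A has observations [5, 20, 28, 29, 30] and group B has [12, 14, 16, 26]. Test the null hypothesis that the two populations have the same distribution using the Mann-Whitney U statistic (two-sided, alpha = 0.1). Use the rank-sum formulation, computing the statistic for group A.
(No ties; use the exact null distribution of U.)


Step 1: Combine and sort all 9 observations; assign midranks.
sorted (value, group): (5,X), (12,Y), (14,Y), (16,Y), (20,X), (26,Y), (28,X), (29,X), (30,X)
ranks: 5->1, 12->2, 14->3, 16->4, 20->5, 26->6, 28->7, 29->8, 30->9
Step 2: Rank sum for X: R1 = 1 + 5 + 7 + 8 + 9 = 30.
Step 3: U_X = R1 - n1(n1+1)/2 = 30 - 5*6/2 = 30 - 15 = 15.
       U_Y = n1*n2 - U_X = 20 - 15 = 5.
Step 4: No ties, so the exact null distribution of U (based on enumerating the C(9,5) = 126 equally likely rank assignments) gives the two-sided p-value.
Step 5: p-value = 0.285714; compare to alpha = 0.1. fail to reject H0.

U_X = 15, p = 0.285714, fail to reject H0 at alpha = 0.1.


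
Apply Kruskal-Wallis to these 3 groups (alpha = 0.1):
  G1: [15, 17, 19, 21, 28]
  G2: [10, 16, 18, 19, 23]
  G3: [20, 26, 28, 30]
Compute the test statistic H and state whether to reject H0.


Step 1: Combine all N = 14 observations and assign midranks.
sorted (value, group, rank): (10,G2,1), (15,G1,2), (16,G2,3), (17,G1,4), (18,G2,5), (19,G1,6.5), (19,G2,6.5), (20,G3,8), (21,G1,9), (23,G2,10), (26,G3,11), (28,G1,12.5), (28,G3,12.5), (30,G3,14)
Step 2: Sum ranks within each group.
R_1 = 34 (n_1 = 5)
R_2 = 25.5 (n_2 = 5)
R_3 = 45.5 (n_3 = 4)
Step 3: H = 12/(N(N+1)) * sum(R_i^2/n_i) - 3(N+1)
     = 12/(14*15) * (34^2/5 + 25.5^2/5 + 45.5^2/4) - 3*15
     = 0.057143 * 878.812 - 45
     = 5.217857.
Step 4: Ties present; correction factor C = 1 - 12/(14^3 - 14) = 0.995604. Corrected H = 5.217857 / 0.995604 = 5.240894.
Step 5: Under H0, H ~ chi^2(2); p-value = 0.072770.
Step 6: alpha = 0.1. reject H0.

H = 5.2409, df = 2, p = 0.072770, reject H0.


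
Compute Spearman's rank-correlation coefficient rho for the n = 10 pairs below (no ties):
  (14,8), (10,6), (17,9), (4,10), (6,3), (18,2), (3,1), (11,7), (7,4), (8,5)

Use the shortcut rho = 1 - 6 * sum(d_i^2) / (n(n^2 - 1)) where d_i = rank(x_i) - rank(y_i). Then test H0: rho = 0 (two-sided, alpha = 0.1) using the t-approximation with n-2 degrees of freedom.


Step 1: Rank x and y separately (midranks; no ties here).
rank(x): 14->8, 10->6, 17->9, 4->2, 6->3, 18->10, 3->1, 11->7, 7->4, 8->5
rank(y): 8->8, 6->6, 9->9, 10->10, 3->3, 2->2, 1->1, 7->7, 4->4, 5->5
Step 2: d_i = R_x(i) - R_y(i); compute d_i^2.
  (8-8)^2=0, (6-6)^2=0, (9-9)^2=0, (2-10)^2=64, (3-3)^2=0, (10-2)^2=64, (1-1)^2=0, (7-7)^2=0, (4-4)^2=0, (5-5)^2=0
sum(d^2) = 128.
Step 3: rho = 1 - 6*128 / (10*(10^2 - 1)) = 1 - 768/990 = 0.224242.
Step 4: Under H0, t = rho * sqrt((n-2)/(1-rho^2)) = 0.6508 ~ t(8).
Step 5: Two-sided p-value from the t-distribution with 8 df = 0.533401.
Step 6: alpha = 0.1. fail to reject H0.

rho = 0.2242, p = 0.533401, fail to reject H0 at alpha = 0.1.


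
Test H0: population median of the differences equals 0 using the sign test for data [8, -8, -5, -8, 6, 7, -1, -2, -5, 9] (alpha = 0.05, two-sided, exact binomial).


Step 1: Discard zero differences. Original n = 10; n_eff = number of nonzero differences = 10.
Nonzero differences (with sign): +8, -8, -5, -8, +6, +7, -1, -2, -5, +9
Step 2: Count signs: positive = 4, negative = 6.
Step 3: Under H0: P(positive) = 0.5, so the number of positives S ~ Bin(10, 0.5).
Step 4: Two-sided exact p-value = sum of Bin(10,0.5) probabilities at or below the observed probability = 0.753906.
Step 5: alpha = 0.05. fail to reject H0.

n_eff = 10, pos = 4, neg = 6, p = 0.753906, fail to reject H0.


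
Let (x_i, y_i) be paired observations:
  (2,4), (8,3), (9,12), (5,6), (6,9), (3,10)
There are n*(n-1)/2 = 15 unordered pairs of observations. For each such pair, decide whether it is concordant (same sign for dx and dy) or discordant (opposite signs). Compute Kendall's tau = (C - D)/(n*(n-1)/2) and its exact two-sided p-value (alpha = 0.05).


Step 1: Enumerate the 15 unordered pairs (i,j) with i<j and classify each by sign(x_j-x_i) * sign(y_j-y_i).
  (1,2):dx=+6,dy=-1->D; (1,3):dx=+7,dy=+8->C; (1,4):dx=+3,dy=+2->C; (1,5):dx=+4,dy=+5->C
  (1,6):dx=+1,dy=+6->C; (2,3):dx=+1,dy=+9->C; (2,4):dx=-3,dy=+3->D; (2,5):dx=-2,dy=+6->D
  (2,6):dx=-5,dy=+7->D; (3,4):dx=-4,dy=-6->C; (3,5):dx=-3,dy=-3->C; (3,6):dx=-6,dy=-2->C
  (4,5):dx=+1,dy=+3->C; (4,6):dx=-2,dy=+4->D; (5,6):dx=-3,dy=+1->D
Step 2: C = 9, D = 6, total pairs = 15.
Step 3: tau = (C - D)/(n(n-1)/2) = (9 - 6)/15 = 0.200000.
Step 4: Exact two-sided p-value (enumerate n! = 720 permutations of y under H0): p = 0.719444.
Step 5: alpha = 0.05. fail to reject H0.

tau_b = 0.2000 (C=9, D=6), p = 0.719444, fail to reject H0.


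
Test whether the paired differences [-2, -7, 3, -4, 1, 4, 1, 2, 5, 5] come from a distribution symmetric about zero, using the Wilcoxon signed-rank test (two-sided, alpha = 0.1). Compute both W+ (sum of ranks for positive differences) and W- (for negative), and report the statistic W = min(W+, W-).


Step 1: Drop any zero differences (none here) and take |d_i|.
|d| = [2, 7, 3, 4, 1, 4, 1, 2, 5, 5]
Step 2: Midrank |d_i| (ties get averaged ranks).
ranks: |2|->3.5, |7|->10, |3|->5, |4|->6.5, |1|->1.5, |4|->6.5, |1|->1.5, |2|->3.5, |5|->8.5, |5|->8.5
Step 3: Attach original signs; sum ranks with positive sign and with negative sign.
W+ = 5 + 1.5 + 6.5 + 1.5 + 3.5 + 8.5 + 8.5 = 35
W- = 3.5 + 10 + 6.5 = 20
(Check: W+ + W- = 55 should equal n(n+1)/2 = 55.)
Step 4: Test statistic W = min(W+, W-) = 20.
Step 5: Ties in |d|, so use the tie-corrected normal approximation.
        E[W] = n(n+1)/4 = 10*11/4 = 27.5.
        Tie groups: |d|=1 (t=2), |d|=2 (t=2), |d|=4 (t=2), |d|=5 (t=2); sum(t^3 - t) = 24.
        Var[W] = n(n+1)(2n+1)/24 - sum(t^3-t)/48 = 2310/24 - 24/48 = 95.75.
        z = (W - E[W]) / sqrt(Var[W]) = (20 - 27.5) / 9.7852 = -0.7665.
        Two-sided p = 2*Phi(z) = 0.443400.
Step 6: alpha = 0.1. fail to reject H0.

W+ = 35, W- = 20, W = min = 20, p = 0.443400, fail to reject H0.


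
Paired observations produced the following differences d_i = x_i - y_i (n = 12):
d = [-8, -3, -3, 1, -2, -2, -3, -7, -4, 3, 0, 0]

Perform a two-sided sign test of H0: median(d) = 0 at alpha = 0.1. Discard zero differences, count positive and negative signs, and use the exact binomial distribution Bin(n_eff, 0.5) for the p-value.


Step 1: Discard zero differences. Original n = 12; n_eff = number of nonzero differences = 10.
Nonzero differences (with sign): -8, -3, -3, +1, -2, -2, -3, -7, -4, +3
Step 2: Count signs: positive = 2, negative = 8.
Step 3: Under H0: P(positive) = 0.5, so the number of positives S ~ Bin(10, 0.5).
Step 4: Two-sided exact p-value = sum of Bin(10,0.5) probabilities at or below the observed probability = 0.109375.
Step 5: alpha = 0.1. fail to reject H0.

n_eff = 10, pos = 2, neg = 8, p = 0.109375, fail to reject H0.


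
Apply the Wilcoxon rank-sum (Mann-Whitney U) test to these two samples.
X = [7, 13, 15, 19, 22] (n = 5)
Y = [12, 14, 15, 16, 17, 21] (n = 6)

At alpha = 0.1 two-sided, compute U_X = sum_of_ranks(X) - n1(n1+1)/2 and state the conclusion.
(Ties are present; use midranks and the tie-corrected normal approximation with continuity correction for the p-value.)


Step 1: Combine and sort all 11 observations; assign midranks.
sorted (value, group): (7,X), (12,Y), (13,X), (14,Y), (15,X), (15,Y), (16,Y), (17,Y), (19,X), (21,Y), (22,X)
ranks: 7->1, 12->2, 13->3, 14->4, 15->5.5, 15->5.5, 16->7, 17->8, 19->9, 21->10, 22->11
Step 2: Rank sum for X: R1 = 1 + 3 + 5.5 + 9 + 11 = 29.5.
Step 3: U_X = R1 - n1(n1+1)/2 = 29.5 - 5*6/2 = 29.5 - 15 = 14.5.
       U_Y = n1*n2 - U_X = 30 - 14.5 = 15.5.
Step 4: Ties are present, so use the tie-corrected normal approximation (with continuity correction) for the p-value.
Step 5: p-value = 1.000000; compare to alpha = 0.1. fail to reject H0.

U_X = 14.5, p = 1.000000, fail to reject H0 at alpha = 0.1.


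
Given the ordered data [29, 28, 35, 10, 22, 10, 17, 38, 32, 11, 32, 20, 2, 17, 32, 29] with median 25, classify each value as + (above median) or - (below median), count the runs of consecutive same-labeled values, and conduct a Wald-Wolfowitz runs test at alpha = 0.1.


Step 1: Compute median = 25; label A = above, B = below.
Labels in order: AAABBBBAABABBBAA  (n_A = 8, n_B = 8)
Step 2: Count runs R = 7.
Step 3: Under H0 (random ordering), E[R] = 2*n_A*n_B/(n_A+n_B) + 1 = 2*8*8/16 + 1 = 9.0000.
        Var[R] = 2*n_A*n_B*(2*n_A*n_B - n_A - n_B) / ((n_A+n_B)^2 * (n_A+n_B-1)) = 14336/3840 = 3.7333.
        SD[R] = 1.9322.
Step 4: Continuity-corrected z = (R + 0.5 - E[R]) / SD[R] = (7 + 0.5 - 9.0000) / 1.9322 = -0.7763.
Step 5: Two-sided p-value via normal approximation = 2*(1 - Phi(|z|)) = 0.437558.
Step 6: alpha = 0.1. fail to reject H0.

R = 7, z = -0.7763, p = 0.437558, fail to reject H0.


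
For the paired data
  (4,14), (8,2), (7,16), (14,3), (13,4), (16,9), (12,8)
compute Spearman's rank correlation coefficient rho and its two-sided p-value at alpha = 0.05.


Step 1: Rank x and y separately (midranks; no ties here).
rank(x): 4->1, 8->3, 7->2, 14->6, 13->5, 16->7, 12->4
rank(y): 14->6, 2->1, 16->7, 3->2, 4->3, 9->5, 8->4
Step 2: d_i = R_x(i) - R_y(i); compute d_i^2.
  (1-6)^2=25, (3-1)^2=4, (2-7)^2=25, (6-2)^2=16, (5-3)^2=4, (7-5)^2=4, (4-4)^2=0
sum(d^2) = 78.
Step 3: rho = 1 - 6*78 / (7*(7^2 - 1)) = 1 - 468/336 = -0.392857.
Step 4: Under H0, t = rho * sqrt((n-2)/(1-rho^2)) = -0.9553 ~ t(5).
Step 5: Two-sided p-value from the t-distribution with 5 df = 0.383317.
Step 6: alpha = 0.05. fail to reject H0.

rho = -0.3929, p = 0.383317, fail to reject H0 at alpha = 0.05.


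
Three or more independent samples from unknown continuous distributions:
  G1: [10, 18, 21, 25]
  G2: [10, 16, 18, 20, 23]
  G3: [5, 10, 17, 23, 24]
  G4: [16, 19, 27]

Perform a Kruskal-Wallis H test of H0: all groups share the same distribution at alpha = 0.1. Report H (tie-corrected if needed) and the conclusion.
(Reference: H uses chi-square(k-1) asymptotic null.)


Step 1: Combine all N = 17 observations and assign midranks.
sorted (value, group, rank): (5,G3,1), (10,G1,3), (10,G2,3), (10,G3,3), (16,G2,5.5), (16,G4,5.5), (17,G3,7), (18,G1,8.5), (18,G2,8.5), (19,G4,10), (20,G2,11), (21,G1,12), (23,G2,13.5), (23,G3,13.5), (24,G3,15), (25,G1,16), (27,G4,17)
Step 2: Sum ranks within each group.
R_1 = 39.5 (n_1 = 4)
R_2 = 41.5 (n_2 = 5)
R_3 = 39.5 (n_3 = 5)
R_4 = 32.5 (n_4 = 3)
Step 3: H = 12/(N(N+1)) * sum(R_i^2/n_i) - 3(N+1)
     = 12/(17*18) * (39.5^2/4 + 41.5^2/5 + 39.5^2/5 + 32.5^2/3) - 3*18
     = 0.039216 * 1398.65 - 54
     = 0.848856.
Step 4: Ties present; correction factor C = 1 - 42/(17^3 - 17) = 0.991422. Corrected H = 0.848856 / 0.991422 = 0.856201.
Step 5: Under H0, H ~ chi^2(3); p-value = 0.835983.
Step 6: alpha = 0.1. fail to reject H0.

H = 0.8562, df = 3, p = 0.835983, fail to reject H0.


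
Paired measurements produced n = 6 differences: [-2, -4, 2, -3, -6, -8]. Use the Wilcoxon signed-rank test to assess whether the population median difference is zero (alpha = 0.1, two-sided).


Step 1: Drop any zero differences (none here) and take |d_i|.
|d| = [2, 4, 2, 3, 6, 8]
Step 2: Midrank |d_i| (ties get averaged ranks).
ranks: |2|->1.5, |4|->4, |2|->1.5, |3|->3, |6|->5, |8|->6
Step 3: Attach original signs; sum ranks with positive sign and with negative sign.
W+ = 1.5 = 1.5
W- = 1.5 + 4 + 3 + 5 + 6 = 19.5
(Check: W+ + W- = 21 should equal n(n+1)/2 = 21.)
Step 4: Test statistic W = min(W+, W-) = 1.5.
Step 5: Ties in |d|, so use the tie-corrected normal approximation.
        E[W] = n(n+1)/4 = 6*7/4 = 10.5.
        Tie groups: |d|=2 (t=2); sum(t^3 - t) = 6.
        Var[W] = n(n+1)(2n+1)/24 - sum(t^3-t)/48 = 546/24 - 6/48 = 22.625.
        z = (W - E[W]) / sqrt(Var[W]) = (1.5 - 10.5) / 4.7566 = -1.8921.
        Two-sided p = 2*Phi(z) = 0.058475.
Step 6: alpha = 0.1. reject H0.

W+ = 1.5, W- = 19.5, W = min = 1.5, p = 0.058475, reject H0.


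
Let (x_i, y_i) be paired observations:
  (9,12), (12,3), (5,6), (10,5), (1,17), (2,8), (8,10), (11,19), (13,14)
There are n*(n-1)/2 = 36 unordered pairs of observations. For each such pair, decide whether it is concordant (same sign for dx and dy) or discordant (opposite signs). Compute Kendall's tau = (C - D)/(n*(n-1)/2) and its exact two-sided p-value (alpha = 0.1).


Step 1: Enumerate the 36 unordered pairs (i,j) with i<j and classify each by sign(x_j-x_i) * sign(y_j-y_i).
  (1,2):dx=+3,dy=-9->D; (1,3):dx=-4,dy=-6->C; (1,4):dx=+1,dy=-7->D; (1,5):dx=-8,dy=+5->D
  (1,6):dx=-7,dy=-4->C; (1,7):dx=-1,dy=-2->C; (1,8):dx=+2,dy=+7->C; (1,9):dx=+4,dy=+2->C
  (2,3):dx=-7,dy=+3->D; (2,4):dx=-2,dy=+2->D; (2,5):dx=-11,dy=+14->D; (2,6):dx=-10,dy=+5->D
  (2,7):dx=-4,dy=+7->D; (2,8):dx=-1,dy=+16->D; (2,9):dx=+1,dy=+11->C; (3,4):dx=+5,dy=-1->D
  (3,5):dx=-4,dy=+11->D; (3,6):dx=-3,dy=+2->D; (3,7):dx=+3,dy=+4->C; (3,8):dx=+6,dy=+13->C
  (3,9):dx=+8,dy=+8->C; (4,5):dx=-9,dy=+12->D; (4,6):dx=-8,dy=+3->D; (4,7):dx=-2,dy=+5->D
  (4,8):dx=+1,dy=+14->C; (4,9):dx=+3,dy=+9->C; (5,6):dx=+1,dy=-9->D; (5,7):dx=+7,dy=-7->D
  (5,8):dx=+10,dy=+2->C; (5,9):dx=+12,dy=-3->D; (6,7):dx=+6,dy=+2->C; (6,8):dx=+9,dy=+11->C
  (6,9):dx=+11,dy=+6->C; (7,8):dx=+3,dy=+9->C; (7,9):dx=+5,dy=+4->C; (8,9):dx=+2,dy=-5->D
Step 2: C = 17, D = 19, total pairs = 36.
Step 3: tau = (C - D)/(n(n-1)/2) = (17 - 19)/36 = -0.055556.
Step 4: Exact two-sided p-value (enumerate n! = 362880 permutations of y under H0): p = 0.919455.
Step 5: alpha = 0.1. fail to reject H0.

tau_b = -0.0556 (C=17, D=19), p = 0.919455, fail to reject H0.


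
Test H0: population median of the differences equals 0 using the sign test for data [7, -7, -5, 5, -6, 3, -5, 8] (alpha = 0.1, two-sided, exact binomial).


Step 1: Discard zero differences. Original n = 8; n_eff = number of nonzero differences = 8.
Nonzero differences (with sign): +7, -7, -5, +5, -6, +3, -5, +8
Step 2: Count signs: positive = 4, negative = 4.
Step 3: Under H0: P(positive) = 0.5, so the number of positives S ~ Bin(8, 0.5).
Step 4: Two-sided exact p-value = sum of Bin(8,0.5) probabilities at or below the observed probability = 1.000000.
Step 5: alpha = 0.1. fail to reject H0.

n_eff = 8, pos = 4, neg = 4, p = 1.000000, fail to reject H0.


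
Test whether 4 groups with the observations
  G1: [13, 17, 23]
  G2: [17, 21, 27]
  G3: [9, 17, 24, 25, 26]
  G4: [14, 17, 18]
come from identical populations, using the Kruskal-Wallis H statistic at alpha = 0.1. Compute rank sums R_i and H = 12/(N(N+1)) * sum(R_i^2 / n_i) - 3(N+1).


Step 1: Combine all N = 14 observations and assign midranks.
sorted (value, group, rank): (9,G3,1), (13,G1,2), (14,G4,3), (17,G1,5.5), (17,G2,5.5), (17,G3,5.5), (17,G4,5.5), (18,G4,8), (21,G2,9), (23,G1,10), (24,G3,11), (25,G3,12), (26,G3,13), (27,G2,14)
Step 2: Sum ranks within each group.
R_1 = 17.5 (n_1 = 3)
R_2 = 28.5 (n_2 = 3)
R_3 = 42.5 (n_3 = 5)
R_4 = 16.5 (n_4 = 3)
Step 3: H = 12/(N(N+1)) * sum(R_i^2/n_i) - 3(N+1)
     = 12/(14*15) * (17.5^2/3 + 28.5^2/3 + 42.5^2/5 + 16.5^2/3) - 3*15
     = 0.057143 * 824.833 - 45
     = 2.133333.
Step 4: Ties present; correction factor C = 1 - 60/(14^3 - 14) = 0.978022. Corrected H = 2.133333 / 0.978022 = 2.181273.
Step 5: Under H0, H ~ chi^2(3); p-value = 0.535646.
Step 6: alpha = 0.1. fail to reject H0.

H = 2.1813, df = 3, p = 0.535646, fail to reject H0.


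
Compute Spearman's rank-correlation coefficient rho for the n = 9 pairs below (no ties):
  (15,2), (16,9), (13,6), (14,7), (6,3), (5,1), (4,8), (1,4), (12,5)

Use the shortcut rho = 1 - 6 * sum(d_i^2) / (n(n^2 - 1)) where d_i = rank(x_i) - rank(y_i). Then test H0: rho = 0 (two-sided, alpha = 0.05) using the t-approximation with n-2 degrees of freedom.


Step 1: Rank x and y separately (midranks; no ties here).
rank(x): 15->8, 16->9, 13->6, 14->7, 6->4, 5->3, 4->2, 1->1, 12->5
rank(y): 2->2, 9->9, 6->6, 7->7, 3->3, 1->1, 8->8, 4->4, 5->5
Step 2: d_i = R_x(i) - R_y(i); compute d_i^2.
  (8-2)^2=36, (9-9)^2=0, (6-6)^2=0, (7-7)^2=0, (4-3)^2=1, (3-1)^2=4, (2-8)^2=36, (1-4)^2=9, (5-5)^2=0
sum(d^2) = 86.
Step 3: rho = 1 - 6*86 / (9*(9^2 - 1)) = 1 - 516/720 = 0.283333.
Step 4: Under H0, t = rho * sqrt((n-2)/(1-rho^2)) = 0.7817 ~ t(7).
Step 5: Two-sided p-value from the t-distribution with 7 df = 0.460030.
Step 6: alpha = 0.05. fail to reject H0.

rho = 0.2833, p = 0.460030, fail to reject H0 at alpha = 0.05.


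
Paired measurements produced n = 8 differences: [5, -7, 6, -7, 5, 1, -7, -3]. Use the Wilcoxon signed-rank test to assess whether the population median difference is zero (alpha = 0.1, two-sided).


Step 1: Drop any zero differences (none here) and take |d_i|.
|d| = [5, 7, 6, 7, 5, 1, 7, 3]
Step 2: Midrank |d_i| (ties get averaged ranks).
ranks: |5|->3.5, |7|->7, |6|->5, |7|->7, |5|->3.5, |1|->1, |7|->7, |3|->2
Step 3: Attach original signs; sum ranks with positive sign and with negative sign.
W+ = 3.5 + 5 + 3.5 + 1 = 13
W- = 7 + 7 + 7 + 2 = 23
(Check: W+ + W- = 36 should equal n(n+1)/2 = 36.)
Step 4: Test statistic W = min(W+, W-) = 13.
Step 5: Ties in |d|, so use the tie-corrected normal approximation.
        E[W] = n(n+1)/4 = 8*9/4 = 18.
        Tie groups: |d|=5 (t=2), |d|=7 (t=3); sum(t^3 - t) = 30.
        Var[W] = n(n+1)(2n+1)/24 - sum(t^3-t)/48 = 1224/24 - 30/48 = 50.375.
        z = (W - E[W]) / sqrt(Var[W]) = (13 - 18) / 7.0975 = -0.7045.
        Two-sided p = 2*Phi(z) = 0.481140.
Step 6: alpha = 0.1. fail to reject H0.

W+ = 13, W- = 23, W = min = 13, p = 0.481140, fail to reject H0.


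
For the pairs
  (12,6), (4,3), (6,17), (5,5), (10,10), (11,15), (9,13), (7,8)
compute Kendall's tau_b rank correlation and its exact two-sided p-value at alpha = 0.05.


Step 1: Enumerate the 28 unordered pairs (i,j) with i<j and classify each by sign(x_j-x_i) * sign(y_j-y_i).
  (1,2):dx=-8,dy=-3->C; (1,3):dx=-6,dy=+11->D; (1,4):dx=-7,dy=-1->C; (1,5):dx=-2,dy=+4->D
  (1,6):dx=-1,dy=+9->D; (1,7):dx=-3,dy=+7->D; (1,8):dx=-5,dy=+2->D; (2,3):dx=+2,dy=+14->C
  (2,4):dx=+1,dy=+2->C; (2,5):dx=+6,dy=+7->C; (2,6):dx=+7,dy=+12->C; (2,7):dx=+5,dy=+10->C
  (2,8):dx=+3,dy=+5->C; (3,4):dx=-1,dy=-12->C; (3,5):dx=+4,dy=-7->D; (3,6):dx=+5,dy=-2->D
  (3,7):dx=+3,dy=-4->D; (3,8):dx=+1,dy=-9->D; (4,5):dx=+5,dy=+5->C; (4,6):dx=+6,dy=+10->C
  (4,7):dx=+4,dy=+8->C; (4,8):dx=+2,dy=+3->C; (5,6):dx=+1,dy=+5->C; (5,7):dx=-1,dy=+3->D
  (5,8):dx=-3,dy=-2->C; (6,7):dx=-2,dy=-2->C; (6,8):dx=-4,dy=-7->C; (7,8):dx=-2,dy=-5->C
Step 2: C = 18, D = 10, total pairs = 28.
Step 3: tau = (C - D)/(n(n-1)/2) = (18 - 10)/28 = 0.285714.
Step 4: Exact two-sided p-value (enumerate n! = 40320 permutations of y under H0): p = 0.398760.
Step 5: alpha = 0.05. fail to reject H0.

tau_b = 0.2857 (C=18, D=10), p = 0.398760, fail to reject H0.


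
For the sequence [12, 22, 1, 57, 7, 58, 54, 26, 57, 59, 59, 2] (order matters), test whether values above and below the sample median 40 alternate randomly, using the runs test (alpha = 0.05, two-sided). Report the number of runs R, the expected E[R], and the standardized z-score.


Step 1: Compute median = 40; label A = above, B = below.
Labels in order: BBBABAABAAAB  (n_A = 6, n_B = 6)
Step 2: Count runs R = 7.
Step 3: Under H0 (random ordering), E[R] = 2*n_A*n_B/(n_A+n_B) + 1 = 2*6*6/12 + 1 = 7.0000.
        Var[R] = 2*n_A*n_B*(2*n_A*n_B - n_A - n_B) / ((n_A+n_B)^2 * (n_A+n_B-1)) = 4320/1584 = 2.7273.
        SD[R] = 1.6514.
Step 4: R = E[R], so z = 0 with no continuity correction.
Step 5: Two-sided p-value via normal approximation = 2*(1 - Phi(|z|)) = 1.000000.
Step 6: alpha = 0.05. fail to reject H0.

R = 7, z = 0.0000, p = 1.000000, fail to reject H0.


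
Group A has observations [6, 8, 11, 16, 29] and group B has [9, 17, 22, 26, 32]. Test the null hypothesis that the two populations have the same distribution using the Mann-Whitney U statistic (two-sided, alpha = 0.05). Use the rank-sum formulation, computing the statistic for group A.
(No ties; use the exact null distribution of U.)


Step 1: Combine and sort all 10 observations; assign midranks.
sorted (value, group): (6,X), (8,X), (9,Y), (11,X), (16,X), (17,Y), (22,Y), (26,Y), (29,X), (32,Y)
ranks: 6->1, 8->2, 9->3, 11->4, 16->5, 17->6, 22->7, 26->8, 29->9, 32->10
Step 2: Rank sum for X: R1 = 1 + 2 + 4 + 5 + 9 = 21.
Step 3: U_X = R1 - n1(n1+1)/2 = 21 - 5*6/2 = 21 - 15 = 6.
       U_Y = n1*n2 - U_X = 25 - 6 = 19.
Step 4: No ties, so the exact null distribution of U (based on enumerating the C(10,5) = 252 equally likely rank assignments) gives the two-sided p-value.
Step 5: p-value = 0.222222; compare to alpha = 0.05. fail to reject H0.

U_X = 6, p = 0.222222, fail to reject H0 at alpha = 0.05.


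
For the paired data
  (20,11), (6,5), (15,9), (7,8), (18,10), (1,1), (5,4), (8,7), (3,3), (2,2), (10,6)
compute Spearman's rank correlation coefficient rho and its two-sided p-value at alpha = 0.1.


Step 1: Rank x and y separately (midranks; no ties here).
rank(x): 20->11, 6->5, 15->9, 7->6, 18->10, 1->1, 5->4, 8->7, 3->3, 2->2, 10->8
rank(y): 11->11, 5->5, 9->9, 8->8, 10->10, 1->1, 4->4, 7->7, 3->3, 2->2, 6->6
Step 2: d_i = R_x(i) - R_y(i); compute d_i^2.
  (11-11)^2=0, (5-5)^2=0, (9-9)^2=0, (6-8)^2=4, (10-10)^2=0, (1-1)^2=0, (4-4)^2=0, (7-7)^2=0, (3-3)^2=0, (2-2)^2=0, (8-6)^2=4
sum(d^2) = 8.
Step 3: rho = 1 - 6*8 / (11*(11^2 - 1)) = 1 - 48/1320 = 0.963636.
Step 4: Under H0, t = rho * sqrt((n-2)/(1-rho^2)) = 10.8186 ~ t(9).
Step 5: Two-sided p-value from the t-distribution with 9 df = 0.000002.
Step 6: alpha = 0.1. reject H0.

rho = 0.9636, p = 0.000002, reject H0 at alpha = 0.1.


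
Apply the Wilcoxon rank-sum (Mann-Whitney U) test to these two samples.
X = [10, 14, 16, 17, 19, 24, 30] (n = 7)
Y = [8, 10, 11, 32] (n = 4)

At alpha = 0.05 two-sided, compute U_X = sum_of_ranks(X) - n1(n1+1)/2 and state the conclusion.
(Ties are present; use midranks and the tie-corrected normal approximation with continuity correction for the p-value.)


Step 1: Combine and sort all 11 observations; assign midranks.
sorted (value, group): (8,Y), (10,X), (10,Y), (11,Y), (14,X), (16,X), (17,X), (19,X), (24,X), (30,X), (32,Y)
ranks: 8->1, 10->2.5, 10->2.5, 11->4, 14->5, 16->6, 17->7, 19->8, 24->9, 30->10, 32->11
Step 2: Rank sum for X: R1 = 2.5 + 5 + 6 + 7 + 8 + 9 + 10 = 47.5.
Step 3: U_X = R1 - n1(n1+1)/2 = 47.5 - 7*8/2 = 47.5 - 28 = 19.5.
       U_Y = n1*n2 - U_X = 28 - 19.5 = 8.5.
Step 4: Ties are present, so use the tie-corrected normal approximation (with continuity correction) for the p-value.
Step 5: p-value = 0.343605; compare to alpha = 0.05. fail to reject H0.

U_X = 19.5, p = 0.343605, fail to reject H0 at alpha = 0.05.


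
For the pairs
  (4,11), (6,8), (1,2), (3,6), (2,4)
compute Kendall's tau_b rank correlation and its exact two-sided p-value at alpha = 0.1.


Step 1: Enumerate the 10 unordered pairs (i,j) with i<j and classify each by sign(x_j-x_i) * sign(y_j-y_i).
  (1,2):dx=+2,dy=-3->D; (1,3):dx=-3,dy=-9->C; (1,4):dx=-1,dy=-5->C; (1,5):dx=-2,dy=-7->C
  (2,3):dx=-5,dy=-6->C; (2,4):dx=-3,dy=-2->C; (2,5):dx=-4,dy=-4->C; (3,4):dx=+2,dy=+4->C
  (3,5):dx=+1,dy=+2->C; (4,5):dx=-1,dy=-2->C
Step 2: C = 9, D = 1, total pairs = 10.
Step 3: tau = (C - D)/(n(n-1)/2) = (9 - 1)/10 = 0.800000.
Step 4: Exact two-sided p-value (enumerate n! = 120 permutations of y under H0): p = 0.083333.
Step 5: alpha = 0.1. reject H0.

tau_b = 0.8000 (C=9, D=1), p = 0.083333, reject H0.


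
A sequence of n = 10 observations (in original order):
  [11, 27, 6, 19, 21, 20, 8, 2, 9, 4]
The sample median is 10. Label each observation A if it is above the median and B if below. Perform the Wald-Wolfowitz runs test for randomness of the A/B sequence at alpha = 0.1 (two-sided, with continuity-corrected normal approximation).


Step 1: Compute median = 10; label A = above, B = below.
Labels in order: AABAAABBBB  (n_A = 5, n_B = 5)
Step 2: Count runs R = 4.
Step 3: Under H0 (random ordering), E[R] = 2*n_A*n_B/(n_A+n_B) + 1 = 2*5*5/10 + 1 = 6.0000.
        Var[R] = 2*n_A*n_B*(2*n_A*n_B - n_A - n_B) / ((n_A+n_B)^2 * (n_A+n_B-1)) = 2000/900 = 2.2222.
        SD[R] = 1.4907.
Step 4: Continuity-corrected z = (R + 0.5 - E[R]) / SD[R] = (4 + 0.5 - 6.0000) / 1.4907 = -1.0062.
Step 5: Two-sided p-value via normal approximation = 2*(1 - Phi(|z|)) = 0.314305.
Step 6: alpha = 0.1. fail to reject H0.

R = 4, z = -1.0062, p = 0.314305, fail to reject H0.


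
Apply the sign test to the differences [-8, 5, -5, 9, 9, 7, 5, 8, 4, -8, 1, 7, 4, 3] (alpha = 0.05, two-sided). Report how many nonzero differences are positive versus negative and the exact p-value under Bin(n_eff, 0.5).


Step 1: Discard zero differences. Original n = 14; n_eff = number of nonzero differences = 14.
Nonzero differences (with sign): -8, +5, -5, +9, +9, +7, +5, +8, +4, -8, +1, +7, +4, +3
Step 2: Count signs: positive = 11, negative = 3.
Step 3: Under H0: P(positive) = 0.5, so the number of positives S ~ Bin(14, 0.5).
Step 4: Two-sided exact p-value = sum of Bin(14,0.5) probabilities at or below the observed probability = 0.057373.
Step 5: alpha = 0.05. fail to reject H0.

n_eff = 14, pos = 11, neg = 3, p = 0.057373, fail to reject H0.


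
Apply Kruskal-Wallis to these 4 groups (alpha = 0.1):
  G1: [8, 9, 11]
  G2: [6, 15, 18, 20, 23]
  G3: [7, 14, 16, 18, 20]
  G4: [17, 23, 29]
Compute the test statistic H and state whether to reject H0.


Step 1: Combine all N = 16 observations and assign midranks.
sorted (value, group, rank): (6,G2,1), (7,G3,2), (8,G1,3), (9,G1,4), (11,G1,5), (14,G3,6), (15,G2,7), (16,G3,8), (17,G4,9), (18,G2,10.5), (18,G3,10.5), (20,G2,12.5), (20,G3,12.5), (23,G2,14.5), (23,G4,14.5), (29,G4,16)
Step 2: Sum ranks within each group.
R_1 = 12 (n_1 = 3)
R_2 = 45.5 (n_2 = 5)
R_3 = 39 (n_3 = 5)
R_4 = 39.5 (n_4 = 3)
Step 3: H = 12/(N(N+1)) * sum(R_i^2/n_i) - 3(N+1)
     = 12/(16*17) * (12^2/3 + 45.5^2/5 + 39^2/5 + 39.5^2/3) - 3*17
     = 0.044118 * 1286.33 - 51
     = 5.750000.
Step 4: Ties present; correction factor C = 1 - 18/(16^3 - 16) = 0.995588. Corrected H = 5.750000 / 0.995588 = 5.775480.
Step 5: Under H0, H ~ chi^2(3); p-value = 0.123059.
Step 6: alpha = 0.1. fail to reject H0.

H = 5.7755, df = 3, p = 0.123059, fail to reject H0.


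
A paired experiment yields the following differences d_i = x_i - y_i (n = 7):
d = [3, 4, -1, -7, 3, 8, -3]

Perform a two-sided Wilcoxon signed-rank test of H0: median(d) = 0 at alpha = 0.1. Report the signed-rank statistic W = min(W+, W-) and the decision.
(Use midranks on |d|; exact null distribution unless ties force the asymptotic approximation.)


Step 1: Drop any zero differences (none here) and take |d_i|.
|d| = [3, 4, 1, 7, 3, 8, 3]
Step 2: Midrank |d_i| (ties get averaged ranks).
ranks: |3|->3, |4|->5, |1|->1, |7|->6, |3|->3, |8|->7, |3|->3
Step 3: Attach original signs; sum ranks with positive sign and with negative sign.
W+ = 3 + 5 + 3 + 7 = 18
W- = 1 + 6 + 3 = 10
(Check: W+ + W- = 28 should equal n(n+1)/2 = 28.)
Step 4: Test statistic W = min(W+, W-) = 10.
Step 5: Ties in |d|, so use the tie-corrected normal approximation.
        E[W] = n(n+1)/4 = 7*8/4 = 14.
        Tie groups: |d|=3 (t=3); sum(t^3 - t) = 24.
        Var[W] = n(n+1)(2n+1)/24 - sum(t^3-t)/48 = 840/24 - 24/48 = 34.5.
        z = (W - E[W]) / sqrt(Var[W]) = (10 - 14) / 5.8737 = -0.6810.
        Two-sided p = 2*Phi(z) = 0.495868.
Step 6: alpha = 0.1. fail to reject H0.

W+ = 18, W- = 10, W = min = 10, p = 0.495868, fail to reject H0.


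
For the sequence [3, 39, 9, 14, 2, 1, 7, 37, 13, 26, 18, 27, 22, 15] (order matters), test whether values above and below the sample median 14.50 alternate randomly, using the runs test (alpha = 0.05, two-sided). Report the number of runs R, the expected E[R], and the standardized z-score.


Step 1: Compute median = 14.50; label A = above, B = below.
Labels in order: BABBBBBABAAAAA  (n_A = 7, n_B = 7)
Step 2: Count runs R = 6.
Step 3: Under H0 (random ordering), E[R] = 2*n_A*n_B/(n_A+n_B) + 1 = 2*7*7/14 + 1 = 8.0000.
        Var[R] = 2*n_A*n_B*(2*n_A*n_B - n_A - n_B) / ((n_A+n_B)^2 * (n_A+n_B-1)) = 8232/2548 = 3.2308.
        SD[R] = 1.7974.
Step 4: Continuity-corrected z = (R + 0.5 - E[R]) / SD[R] = (6 + 0.5 - 8.0000) / 1.7974 = -0.8345.
Step 5: Two-sided p-value via normal approximation = 2*(1 - Phi(|z|)) = 0.403986.
Step 6: alpha = 0.05. fail to reject H0.

R = 6, z = -0.8345, p = 0.403986, fail to reject H0.


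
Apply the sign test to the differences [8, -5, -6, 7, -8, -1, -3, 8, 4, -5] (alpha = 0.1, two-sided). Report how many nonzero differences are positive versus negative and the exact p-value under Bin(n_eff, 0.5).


Step 1: Discard zero differences. Original n = 10; n_eff = number of nonzero differences = 10.
Nonzero differences (with sign): +8, -5, -6, +7, -8, -1, -3, +8, +4, -5
Step 2: Count signs: positive = 4, negative = 6.
Step 3: Under H0: P(positive) = 0.5, so the number of positives S ~ Bin(10, 0.5).
Step 4: Two-sided exact p-value = sum of Bin(10,0.5) probabilities at or below the observed probability = 0.753906.
Step 5: alpha = 0.1. fail to reject H0.

n_eff = 10, pos = 4, neg = 6, p = 0.753906, fail to reject H0.


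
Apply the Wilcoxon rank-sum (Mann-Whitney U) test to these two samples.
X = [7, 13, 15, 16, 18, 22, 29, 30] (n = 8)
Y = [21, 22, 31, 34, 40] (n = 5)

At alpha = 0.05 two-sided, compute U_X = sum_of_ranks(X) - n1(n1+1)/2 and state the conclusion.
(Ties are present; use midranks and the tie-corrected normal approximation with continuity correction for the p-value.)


Step 1: Combine and sort all 13 observations; assign midranks.
sorted (value, group): (7,X), (13,X), (15,X), (16,X), (18,X), (21,Y), (22,X), (22,Y), (29,X), (30,X), (31,Y), (34,Y), (40,Y)
ranks: 7->1, 13->2, 15->3, 16->4, 18->5, 21->6, 22->7.5, 22->7.5, 29->9, 30->10, 31->11, 34->12, 40->13
Step 2: Rank sum for X: R1 = 1 + 2 + 3 + 4 + 5 + 7.5 + 9 + 10 = 41.5.
Step 3: U_X = R1 - n1(n1+1)/2 = 41.5 - 8*9/2 = 41.5 - 36 = 5.5.
       U_Y = n1*n2 - U_X = 40 - 5.5 = 34.5.
Step 4: Ties are present, so use the tie-corrected normal approximation (with continuity correction) for the p-value.
Step 5: p-value = 0.040149; compare to alpha = 0.05. reject H0.

U_X = 5.5, p = 0.040149, reject H0 at alpha = 0.05.


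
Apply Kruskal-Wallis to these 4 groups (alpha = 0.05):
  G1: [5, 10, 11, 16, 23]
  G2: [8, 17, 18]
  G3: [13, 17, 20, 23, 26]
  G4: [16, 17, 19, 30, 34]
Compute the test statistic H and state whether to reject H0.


Step 1: Combine all N = 18 observations and assign midranks.
sorted (value, group, rank): (5,G1,1), (8,G2,2), (10,G1,3), (11,G1,4), (13,G3,5), (16,G1,6.5), (16,G4,6.5), (17,G2,9), (17,G3,9), (17,G4,9), (18,G2,11), (19,G4,12), (20,G3,13), (23,G1,14.5), (23,G3,14.5), (26,G3,16), (30,G4,17), (34,G4,18)
Step 2: Sum ranks within each group.
R_1 = 29 (n_1 = 5)
R_2 = 22 (n_2 = 3)
R_3 = 57.5 (n_3 = 5)
R_4 = 62.5 (n_4 = 5)
Step 3: H = 12/(N(N+1)) * sum(R_i^2/n_i) - 3(N+1)
     = 12/(18*19) * (29^2/5 + 22^2/3 + 57.5^2/5 + 62.5^2/5) - 3*19
     = 0.035088 * 1772.03 - 57
     = 5.176608.
Step 4: Ties present; correction factor C = 1 - 36/(18^3 - 18) = 0.993808. Corrected H = 5.176608 / 0.993808 = 5.208861.
Step 5: Under H0, H ~ chi^2(3); p-value = 0.157127.
Step 6: alpha = 0.05. fail to reject H0.

H = 5.2089, df = 3, p = 0.157127, fail to reject H0.


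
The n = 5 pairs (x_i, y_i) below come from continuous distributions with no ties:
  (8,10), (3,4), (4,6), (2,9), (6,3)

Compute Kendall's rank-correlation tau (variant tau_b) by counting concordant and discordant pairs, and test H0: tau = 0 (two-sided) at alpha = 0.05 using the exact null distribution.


Step 1: Enumerate the 10 unordered pairs (i,j) with i<j and classify each by sign(x_j-x_i) * sign(y_j-y_i).
  (1,2):dx=-5,dy=-6->C; (1,3):dx=-4,dy=-4->C; (1,4):dx=-6,dy=-1->C; (1,5):dx=-2,dy=-7->C
  (2,3):dx=+1,dy=+2->C; (2,4):dx=-1,dy=+5->D; (2,5):dx=+3,dy=-1->D; (3,4):dx=-2,dy=+3->D
  (3,5):dx=+2,dy=-3->D; (4,5):dx=+4,dy=-6->D
Step 2: C = 5, D = 5, total pairs = 10.
Step 3: tau = (C - D)/(n(n-1)/2) = (5 - 5)/10 = 0.000000.
Step 4: Exact two-sided p-value (enumerate n! = 120 permutations of y under H0): p = 1.000000.
Step 5: alpha = 0.05. fail to reject H0.

tau_b = 0.0000 (C=5, D=5), p = 1.000000, fail to reject H0.


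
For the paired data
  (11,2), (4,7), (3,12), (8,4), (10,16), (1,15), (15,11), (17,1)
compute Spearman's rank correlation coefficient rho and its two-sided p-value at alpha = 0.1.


Step 1: Rank x and y separately (midranks; no ties here).
rank(x): 11->6, 4->3, 3->2, 8->4, 10->5, 1->1, 15->7, 17->8
rank(y): 2->2, 7->4, 12->6, 4->3, 16->8, 15->7, 11->5, 1->1
Step 2: d_i = R_x(i) - R_y(i); compute d_i^2.
  (6-2)^2=16, (3-4)^2=1, (2-6)^2=16, (4-3)^2=1, (5-8)^2=9, (1-7)^2=36, (7-5)^2=4, (8-1)^2=49
sum(d^2) = 132.
Step 3: rho = 1 - 6*132 / (8*(8^2 - 1)) = 1 - 792/504 = -0.571429.
Step 4: Under H0, t = rho * sqrt((n-2)/(1-rho^2)) = -1.7056 ~ t(6).
Step 5: Two-sided p-value from the t-distribution with 6 df = 0.138960.
Step 6: alpha = 0.1. fail to reject H0.

rho = -0.5714, p = 0.138960, fail to reject H0 at alpha = 0.1.


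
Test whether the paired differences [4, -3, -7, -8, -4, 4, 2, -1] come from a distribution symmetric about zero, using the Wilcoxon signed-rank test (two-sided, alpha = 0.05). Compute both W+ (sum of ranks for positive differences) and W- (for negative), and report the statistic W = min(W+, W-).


Step 1: Drop any zero differences (none here) and take |d_i|.
|d| = [4, 3, 7, 8, 4, 4, 2, 1]
Step 2: Midrank |d_i| (ties get averaged ranks).
ranks: |4|->5, |3|->3, |7|->7, |8|->8, |4|->5, |4|->5, |2|->2, |1|->1
Step 3: Attach original signs; sum ranks with positive sign and with negative sign.
W+ = 5 + 5 + 2 = 12
W- = 3 + 7 + 8 + 5 + 1 = 24
(Check: W+ + W- = 36 should equal n(n+1)/2 = 36.)
Step 4: Test statistic W = min(W+, W-) = 12.
Step 5: Ties in |d|, so use the tie-corrected normal approximation.
        E[W] = n(n+1)/4 = 8*9/4 = 18.
        Tie groups: |d|=4 (t=3); sum(t^3 - t) = 24.
        Var[W] = n(n+1)(2n+1)/24 - sum(t^3-t)/48 = 1224/24 - 24/48 = 50.5.
        z = (W - E[W]) / sqrt(Var[W]) = (12 - 18) / 7.1063 = -0.8443.
        Two-sided p = 2*Phi(z) = 0.398492.
Step 6: alpha = 0.05. fail to reject H0.

W+ = 12, W- = 24, W = min = 12, p = 0.398492, fail to reject H0.


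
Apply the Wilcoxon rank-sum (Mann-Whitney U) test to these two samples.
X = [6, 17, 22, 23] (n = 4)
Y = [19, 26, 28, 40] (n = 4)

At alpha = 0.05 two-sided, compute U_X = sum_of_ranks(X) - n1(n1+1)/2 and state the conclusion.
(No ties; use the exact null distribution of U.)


Step 1: Combine and sort all 8 observations; assign midranks.
sorted (value, group): (6,X), (17,X), (19,Y), (22,X), (23,X), (26,Y), (28,Y), (40,Y)
ranks: 6->1, 17->2, 19->3, 22->4, 23->5, 26->6, 28->7, 40->8
Step 2: Rank sum for X: R1 = 1 + 2 + 4 + 5 = 12.
Step 3: U_X = R1 - n1(n1+1)/2 = 12 - 4*5/2 = 12 - 10 = 2.
       U_Y = n1*n2 - U_X = 16 - 2 = 14.
Step 4: No ties, so the exact null distribution of U (based on enumerating the C(8,4) = 70 equally likely rank assignments) gives the two-sided p-value.
Step 5: p-value = 0.114286; compare to alpha = 0.05. fail to reject H0.

U_X = 2, p = 0.114286, fail to reject H0 at alpha = 0.05.
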